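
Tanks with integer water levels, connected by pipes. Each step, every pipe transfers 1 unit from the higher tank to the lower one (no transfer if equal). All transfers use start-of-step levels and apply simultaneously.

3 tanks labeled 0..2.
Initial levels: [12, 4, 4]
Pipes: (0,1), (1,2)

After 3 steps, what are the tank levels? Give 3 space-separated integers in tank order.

Answer: 9 6 5

Derivation:
Step 1: flows [0->1,1=2] -> levels [11 5 4]
Step 2: flows [0->1,1->2] -> levels [10 5 5]
Step 3: flows [0->1,1=2] -> levels [9 6 5]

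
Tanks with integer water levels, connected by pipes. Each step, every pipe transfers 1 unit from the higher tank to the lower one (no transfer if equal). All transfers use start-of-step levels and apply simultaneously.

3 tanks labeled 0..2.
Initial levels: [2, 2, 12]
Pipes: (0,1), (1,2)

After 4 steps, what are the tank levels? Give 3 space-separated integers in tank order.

Step 1: flows [0=1,2->1] -> levels [2 3 11]
Step 2: flows [1->0,2->1] -> levels [3 3 10]
Step 3: flows [0=1,2->1] -> levels [3 4 9]
Step 4: flows [1->0,2->1] -> levels [4 4 8]

Answer: 4 4 8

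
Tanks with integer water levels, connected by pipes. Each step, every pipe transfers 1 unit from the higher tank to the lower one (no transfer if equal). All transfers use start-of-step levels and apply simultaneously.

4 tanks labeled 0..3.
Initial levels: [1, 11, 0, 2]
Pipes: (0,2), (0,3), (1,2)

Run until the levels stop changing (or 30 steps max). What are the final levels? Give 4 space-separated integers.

Answer: 4 4 3 3

Derivation:
Step 1: flows [0->2,3->0,1->2] -> levels [1 10 2 1]
Step 2: flows [2->0,0=3,1->2] -> levels [2 9 2 1]
Step 3: flows [0=2,0->3,1->2] -> levels [1 8 3 2]
Step 4: flows [2->0,3->0,1->2] -> levels [3 7 3 1]
Step 5: flows [0=2,0->3,1->2] -> levels [2 6 4 2]
Step 6: flows [2->0,0=3,1->2] -> levels [3 5 4 2]
Step 7: flows [2->0,0->3,1->2] -> levels [3 4 4 3]
Step 8: flows [2->0,0=3,1=2] -> levels [4 4 3 3]
Step 9: flows [0->2,0->3,1->2] -> levels [2 3 5 4]
Step 10: flows [2->0,3->0,2->1] -> levels [4 4 3 3]
  -> period-2 cycle: step 10 state = step 8 state; never stabilizes
  -> state at step 30: (30-8) mod 2 = 0, same as step 8 -> [4 4 3 3]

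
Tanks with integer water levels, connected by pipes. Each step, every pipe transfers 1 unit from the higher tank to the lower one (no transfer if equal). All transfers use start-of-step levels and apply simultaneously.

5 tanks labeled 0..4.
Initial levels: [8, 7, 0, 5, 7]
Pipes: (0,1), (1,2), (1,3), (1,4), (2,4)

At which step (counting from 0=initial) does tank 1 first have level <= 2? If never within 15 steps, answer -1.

Step 1: flows [0->1,1->2,1->3,1=4,4->2] -> levels [7 6 2 6 6]
Step 2: flows [0->1,1->2,1=3,1=4,4->2] -> levels [6 6 4 6 5]
Step 3: flows [0=1,1->2,1=3,1->4,4->2] -> levels [6 4 6 6 5]
Step 4: flows [0->1,2->1,3->1,4->1,2->4] -> levels [5 8 4 5 5]
Step 5: flows [1->0,1->2,1->3,1->4,4->2] -> levels [6 4 6 6 5]
  -> period-2 cycle (repeats step 3); tank 1 never drops to <=2
Tank 1 never reaches <=2 within 15 steps

Answer: -1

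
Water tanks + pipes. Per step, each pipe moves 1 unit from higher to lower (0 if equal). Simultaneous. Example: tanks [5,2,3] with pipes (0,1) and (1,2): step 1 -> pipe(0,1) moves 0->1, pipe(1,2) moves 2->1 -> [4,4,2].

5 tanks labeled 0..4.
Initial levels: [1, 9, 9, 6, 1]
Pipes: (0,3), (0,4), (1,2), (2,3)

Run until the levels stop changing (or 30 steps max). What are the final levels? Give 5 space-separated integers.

Answer: 4 5 6 6 5

Derivation:
Step 1: flows [3->0,0=4,1=2,2->3] -> levels [2 9 8 6 1]
Step 2: flows [3->0,0->4,1->2,2->3] -> levels [2 8 8 6 2]
Step 3: flows [3->0,0=4,1=2,2->3] -> levels [3 8 7 6 2]
Step 4: flows [3->0,0->4,1->2,2->3] -> levels [3 7 7 6 3]
Step 5: flows [3->0,0=4,1=2,2->3] -> levels [4 7 6 6 3]
Step 6: flows [3->0,0->4,1->2,2=3] -> levels [4 6 7 5 4]
Step 7: flows [3->0,0=4,2->1,2->3] -> levels [5 7 5 5 4]
Step 8: flows [0=3,0->4,1->2,2=3] -> levels [4 6 6 5 5]
Step 9: flows [3->0,4->0,1=2,2->3] -> levels [6 6 5 5 4]
Step 10: flows [0->3,0->4,1->2,2=3] -> levels [4 5 6 6 5]
Step 11: flows [3->0,4->0,2->1,2=3] -> levels [6 6 5 5 4]
  -> period-2 cycle: step 11 state = step 9 state; never stabilizes
  -> state at step 30: (30-9) mod 2 = 1, same as step 10 -> [4 5 6 6 5]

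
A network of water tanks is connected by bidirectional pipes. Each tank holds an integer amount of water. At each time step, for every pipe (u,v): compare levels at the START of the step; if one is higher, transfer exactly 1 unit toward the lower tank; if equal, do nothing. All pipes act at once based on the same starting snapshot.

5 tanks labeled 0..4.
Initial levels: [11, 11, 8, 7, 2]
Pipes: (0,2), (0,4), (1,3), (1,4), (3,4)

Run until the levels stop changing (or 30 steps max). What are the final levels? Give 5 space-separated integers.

Step 1: flows [0->2,0->4,1->3,1->4,3->4] -> levels [9 9 9 7 5]
Step 2: flows [0=2,0->4,1->3,1->4,3->4] -> levels [8 7 9 7 8]
Step 3: flows [2->0,0=4,1=3,4->1,4->3] -> levels [9 8 8 8 6]
Step 4: flows [0->2,0->4,1=3,1->4,3->4] -> levels [7 7 9 7 9]
Step 5: flows [2->0,4->0,1=3,4->1,4->3] -> levels [9 8 8 8 6]
  -> period-2 cycle: step 5 state = step 3 state; never stabilizes
  -> state at step 30: (30-3) mod 2 = 1, same as step 4 -> [7 7 9 7 9]

Answer: 7 7 9 7 9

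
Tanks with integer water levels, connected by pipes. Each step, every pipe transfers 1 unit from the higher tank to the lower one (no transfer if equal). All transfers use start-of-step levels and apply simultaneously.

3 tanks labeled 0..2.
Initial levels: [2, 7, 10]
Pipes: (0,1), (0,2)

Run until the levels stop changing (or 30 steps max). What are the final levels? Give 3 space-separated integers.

Answer: 7 6 6

Derivation:
Step 1: flows [1->0,2->0] -> levels [4 6 9]
Step 2: flows [1->0,2->0] -> levels [6 5 8]
Step 3: flows [0->1,2->0] -> levels [6 6 7]
Step 4: flows [0=1,2->0] -> levels [7 6 6]
Step 5: flows [0->1,0->2] -> levels [5 7 7]
Step 6: flows [1->0,2->0] -> levels [7 6 6]
  -> period-2 cycle: step 6 state = step 4 state; never stabilizes
  -> state at step 30: (30-4) mod 2 = 0, same as step 4 -> [7 6 6]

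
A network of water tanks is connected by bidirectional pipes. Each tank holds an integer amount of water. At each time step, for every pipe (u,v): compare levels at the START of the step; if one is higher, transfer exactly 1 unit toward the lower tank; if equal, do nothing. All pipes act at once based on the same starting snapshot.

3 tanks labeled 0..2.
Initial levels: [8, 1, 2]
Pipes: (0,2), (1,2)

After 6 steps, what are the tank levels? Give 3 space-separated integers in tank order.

Answer: 3 3 5

Derivation:
Step 1: flows [0->2,2->1] -> levels [7 2 2]
Step 2: flows [0->2,1=2] -> levels [6 2 3]
Step 3: flows [0->2,2->1] -> levels [5 3 3]
Step 4: flows [0->2,1=2] -> levels [4 3 4]
Step 5: flows [0=2,2->1] -> levels [4 4 3]
Step 6: flows [0->2,1->2] -> levels [3 3 5]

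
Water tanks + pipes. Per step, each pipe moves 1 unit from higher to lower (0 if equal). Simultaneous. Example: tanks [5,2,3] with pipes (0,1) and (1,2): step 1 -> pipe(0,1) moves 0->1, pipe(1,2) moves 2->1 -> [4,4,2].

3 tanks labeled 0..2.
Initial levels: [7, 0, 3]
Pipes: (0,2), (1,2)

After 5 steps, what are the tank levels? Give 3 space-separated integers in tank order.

Step 1: flows [0->2,2->1] -> levels [6 1 3]
Step 2: flows [0->2,2->1] -> levels [5 2 3]
Step 3: flows [0->2,2->1] -> levels [4 3 3]
Step 4: flows [0->2,1=2] -> levels [3 3 4]
Step 5: flows [2->0,2->1] -> levels [4 4 2]

Answer: 4 4 2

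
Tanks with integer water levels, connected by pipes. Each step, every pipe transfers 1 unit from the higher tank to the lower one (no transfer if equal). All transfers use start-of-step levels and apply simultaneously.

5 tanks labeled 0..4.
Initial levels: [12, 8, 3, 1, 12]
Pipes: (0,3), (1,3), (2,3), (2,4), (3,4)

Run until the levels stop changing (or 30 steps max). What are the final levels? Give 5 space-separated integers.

Answer: 8 8 7 5 8

Derivation:
Step 1: flows [0->3,1->3,2->3,4->2,4->3] -> levels [11 7 3 5 10]
Step 2: flows [0->3,1->3,3->2,4->2,4->3] -> levels [10 6 5 7 8]
Step 3: flows [0->3,3->1,3->2,4->2,4->3] -> levels [9 7 7 7 6]
Step 4: flows [0->3,1=3,2=3,2->4,3->4] -> levels [8 7 6 7 8]
Step 5: flows [0->3,1=3,3->2,4->2,4->3] -> levels [7 7 8 8 6]
Step 6: flows [3->0,3->1,2=3,2->4,3->4] -> levels [8 8 7 5 8]
Step 7: flows [0->3,1->3,2->3,4->2,4->3] -> levels [7 7 7 9 6]
Step 8: flows [3->0,3->1,3->2,2->4,3->4] -> levels [8 8 7 5 8]
  -> period-2 cycle: step 8 state = step 6 state; never stabilizes
  -> state at step 30: (30-6) mod 2 = 0, same as step 6 -> [8 8 7 5 8]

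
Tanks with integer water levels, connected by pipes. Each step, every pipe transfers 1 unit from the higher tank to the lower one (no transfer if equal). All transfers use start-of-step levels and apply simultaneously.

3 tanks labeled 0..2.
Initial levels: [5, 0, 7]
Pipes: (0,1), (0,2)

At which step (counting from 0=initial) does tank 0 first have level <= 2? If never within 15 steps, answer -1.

Answer: -1

Derivation:
Step 1: flows [0->1,2->0] -> levels [5 1 6]
Step 2: flows [0->1,2->0] -> levels [5 2 5]
Step 3: flows [0->1,0=2] -> levels [4 3 5]
Step 4: flows [0->1,2->0] -> levels [4 4 4]
Step 5: flows [0=1,0=2] -> levels [4 4 4]
  -> stable; tank 0 stays at 4 > 2
Tank 0 never reaches <=2 within 15 steps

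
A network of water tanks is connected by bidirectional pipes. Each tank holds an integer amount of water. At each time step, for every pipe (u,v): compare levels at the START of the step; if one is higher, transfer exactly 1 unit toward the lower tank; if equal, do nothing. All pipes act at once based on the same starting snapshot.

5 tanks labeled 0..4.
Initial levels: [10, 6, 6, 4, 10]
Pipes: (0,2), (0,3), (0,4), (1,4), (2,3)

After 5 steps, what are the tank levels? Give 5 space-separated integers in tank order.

Step 1: flows [0->2,0->3,0=4,4->1,2->3] -> levels [8 7 6 6 9]
Step 2: flows [0->2,0->3,4->0,4->1,2=3] -> levels [7 8 7 7 7]
Step 3: flows [0=2,0=3,0=4,1->4,2=3] -> levels [7 7 7 7 8]
Step 4: flows [0=2,0=3,4->0,4->1,2=3] -> levels [8 8 7 7 6]
Step 5: flows [0->2,0->3,0->4,1->4,2=3] -> levels [5 7 8 8 8]

Answer: 5 7 8 8 8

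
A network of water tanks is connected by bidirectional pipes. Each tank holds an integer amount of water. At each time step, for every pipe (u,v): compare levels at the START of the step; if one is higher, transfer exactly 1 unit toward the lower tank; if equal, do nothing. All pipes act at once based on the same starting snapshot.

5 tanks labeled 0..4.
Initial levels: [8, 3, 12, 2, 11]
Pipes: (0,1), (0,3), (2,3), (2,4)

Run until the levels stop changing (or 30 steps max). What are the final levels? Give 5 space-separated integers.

Step 1: flows [0->1,0->3,2->3,2->4] -> levels [6 4 10 4 12]
Step 2: flows [0->1,0->3,2->3,4->2] -> levels [4 5 10 6 11]
Step 3: flows [1->0,3->0,2->3,4->2] -> levels [6 4 10 6 10]
Step 4: flows [0->1,0=3,2->3,2=4] -> levels [5 5 9 7 10]
Step 5: flows [0=1,3->0,2->3,4->2] -> levels [6 5 9 7 9]
Step 6: flows [0->1,3->0,2->3,2=4] -> levels [6 6 8 7 9]
Step 7: flows [0=1,3->0,2->3,4->2] -> levels [7 6 8 7 8]
Step 8: flows [0->1,0=3,2->3,2=4] -> levels [6 7 7 8 8]
Step 9: flows [1->0,3->0,3->2,4->2] -> levels [8 6 9 6 7]
Step 10: flows [0->1,0->3,2->3,2->4] -> levels [6 7 7 8 8]
  -> period-2 cycle: step 10 state = step 8 state; never stabilizes
  -> state at step 30: (30-8) mod 2 = 0, same as step 8 -> [6 7 7 8 8]

Answer: 6 7 7 8 8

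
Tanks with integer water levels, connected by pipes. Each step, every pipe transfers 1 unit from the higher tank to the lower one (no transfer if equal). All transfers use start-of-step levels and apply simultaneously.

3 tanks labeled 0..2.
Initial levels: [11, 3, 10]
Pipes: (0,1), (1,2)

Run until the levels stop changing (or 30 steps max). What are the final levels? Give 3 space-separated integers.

Step 1: flows [0->1,2->1] -> levels [10 5 9]
Step 2: flows [0->1,2->1] -> levels [9 7 8]
Step 3: flows [0->1,2->1] -> levels [8 9 7]
Step 4: flows [1->0,1->2] -> levels [9 7 8]
  -> period-2 cycle: step 4 state = step 2 state; never stabilizes
  -> state at step 30: (30-2) mod 2 = 0, same as step 2 -> [9 7 8]

Answer: 9 7 8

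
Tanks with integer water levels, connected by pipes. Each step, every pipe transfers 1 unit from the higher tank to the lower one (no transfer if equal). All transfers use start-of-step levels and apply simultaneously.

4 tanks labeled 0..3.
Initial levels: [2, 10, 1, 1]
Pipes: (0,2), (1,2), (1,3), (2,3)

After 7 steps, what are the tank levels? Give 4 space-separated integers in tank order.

Answer: 3 3 5 3

Derivation:
Step 1: flows [0->2,1->2,1->3,2=3] -> levels [1 8 3 2]
Step 2: flows [2->0,1->2,1->3,2->3] -> levels [2 6 2 4]
Step 3: flows [0=2,1->2,1->3,3->2] -> levels [2 4 4 4]
Step 4: flows [2->0,1=2,1=3,2=3] -> levels [3 4 3 4]
Step 5: flows [0=2,1->2,1=3,3->2] -> levels [3 3 5 3]
Step 6: flows [2->0,2->1,1=3,2->3] -> levels [4 4 2 4]
Step 7: flows [0->2,1->2,1=3,3->2] -> levels [3 3 5 3]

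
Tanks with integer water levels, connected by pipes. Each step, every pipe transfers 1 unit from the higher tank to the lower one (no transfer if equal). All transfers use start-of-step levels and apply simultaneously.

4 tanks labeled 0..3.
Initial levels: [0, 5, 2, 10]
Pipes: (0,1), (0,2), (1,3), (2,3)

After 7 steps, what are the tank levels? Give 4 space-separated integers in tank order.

Step 1: flows [1->0,2->0,3->1,3->2] -> levels [2 5 2 8]
Step 2: flows [1->0,0=2,3->1,3->2] -> levels [3 5 3 6]
Step 3: flows [1->0,0=2,3->1,3->2] -> levels [4 5 4 4]
Step 4: flows [1->0,0=2,1->3,2=3] -> levels [5 3 4 5]
Step 5: flows [0->1,0->2,3->1,3->2] -> levels [3 5 6 3]
Step 6: flows [1->0,2->0,1->3,2->3] -> levels [5 3 4 5]
  -> period-2 cycle: step 6 state = step 4 state
  -> state at step 7: (7-4) mod 2 = 1, same as step 5 -> [3 5 6 3]

Answer: 3 5 6 3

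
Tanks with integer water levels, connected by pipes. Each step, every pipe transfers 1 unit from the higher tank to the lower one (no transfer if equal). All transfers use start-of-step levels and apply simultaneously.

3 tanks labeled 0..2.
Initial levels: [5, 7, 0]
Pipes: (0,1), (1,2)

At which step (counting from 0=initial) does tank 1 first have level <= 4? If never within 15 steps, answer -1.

Answer: 3

Derivation:
Step 1: flows [1->0,1->2] -> levels [6 5 1]
Step 2: flows [0->1,1->2] -> levels [5 5 2]
Step 3: flows [0=1,1->2] -> levels [5 4 3]
Tank 1 first reaches <=4 at step 3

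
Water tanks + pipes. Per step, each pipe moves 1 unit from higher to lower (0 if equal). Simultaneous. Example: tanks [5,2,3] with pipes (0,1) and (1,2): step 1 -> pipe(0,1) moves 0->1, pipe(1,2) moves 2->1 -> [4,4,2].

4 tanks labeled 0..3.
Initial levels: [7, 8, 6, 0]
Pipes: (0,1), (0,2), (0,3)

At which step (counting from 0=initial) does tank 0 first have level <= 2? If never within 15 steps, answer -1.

Answer: -1

Derivation:
Step 1: flows [1->0,0->2,0->3] -> levels [6 7 7 1]
Step 2: flows [1->0,2->0,0->3] -> levels [7 6 6 2]
Step 3: flows [0->1,0->2,0->3] -> levels [4 7 7 3]
Step 4: flows [1->0,2->0,0->3] -> levels [5 6 6 4]
Step 5: flows [1->0,2->0,0->3] -> levels [6 5 5 5]
Step 6: flows [0->1,0->2,0->3] -> levels [3 6 6 6]
Step 7: flows [1->0,2->0,3->0] -> levels [6 5 5 5]
  -> period-2 cycle (repeats step 5); tank 0 never drops to <=2
Tank 0 never reaches <=2 within 15 steps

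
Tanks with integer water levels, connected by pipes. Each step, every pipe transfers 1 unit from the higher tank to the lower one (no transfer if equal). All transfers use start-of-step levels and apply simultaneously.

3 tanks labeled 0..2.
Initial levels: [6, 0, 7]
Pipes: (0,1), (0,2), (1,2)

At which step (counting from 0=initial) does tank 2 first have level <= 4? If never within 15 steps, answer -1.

Answer: 3

Derivation:
Step 1: flows [0->1,2->0,2->1] -> levels [6 2 5]
Step 2: flows [0->1,0->2,2->1] -> levels [4 4 5]
Step 3: flows [0=1,2->0,2->1] -> levels [5 5 3]
Tank 2 first reaches <=4 at step 3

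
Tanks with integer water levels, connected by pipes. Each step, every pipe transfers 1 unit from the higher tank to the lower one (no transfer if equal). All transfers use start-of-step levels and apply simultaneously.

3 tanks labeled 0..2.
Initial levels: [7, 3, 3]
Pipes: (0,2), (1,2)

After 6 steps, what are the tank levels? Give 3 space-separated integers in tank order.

Answer: 5 5 3

Derivation:
Step 1: flows [0->2,1=2] -> levels [6 3 4]
Step 2: flows [0->2,2->1] -> levels [5 4 4]
Step 3: flows [0->2,1=2] -> levels [4 4 5]
Step 4: flows [2->0,2->1] -> levels [5 5 3]
Step 5: flows [0->2,1->2] -> levels [4 4 5]
  -> period-2 cycle: step 5 state = step 3 state
  -> state at step 6: (6-3) mod 2 = 1, same as step 4 -> [5 5 3]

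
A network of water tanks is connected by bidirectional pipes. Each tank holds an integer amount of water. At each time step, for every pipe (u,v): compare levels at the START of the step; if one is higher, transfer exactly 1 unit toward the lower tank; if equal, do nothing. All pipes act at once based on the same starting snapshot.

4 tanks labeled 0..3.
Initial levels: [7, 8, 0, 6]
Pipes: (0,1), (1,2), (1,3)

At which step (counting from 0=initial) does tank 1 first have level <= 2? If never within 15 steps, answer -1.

Answer: -1

Derivation:
Step 1: flows [1->0,1->2,1->3] -> levels [8 5 1 7]
Step 2: flows [0->1,1->2,3->1] -> levels [7 6 2 6]
Step 3: flows [0->1,1->2,1=3] -> levels [6 6 3 6]
Step 4: flows [0=1,1->2,1=3] -> levels [6 5 4 6]
Step 5: flows [0->1,1->2,3->1] -> levels [5 6 5 5]
Step 6: flows [1->0,1->2,1->3] -> levels [6 3 6 6]
Step 7: flows [0->1,2->1,3->1] -> levels [5 6 5 5]
  -> period-2 cycle (repeats step 5); tank 1 never drops to <=2
Tank 1 never reaches <=2 within 15 steps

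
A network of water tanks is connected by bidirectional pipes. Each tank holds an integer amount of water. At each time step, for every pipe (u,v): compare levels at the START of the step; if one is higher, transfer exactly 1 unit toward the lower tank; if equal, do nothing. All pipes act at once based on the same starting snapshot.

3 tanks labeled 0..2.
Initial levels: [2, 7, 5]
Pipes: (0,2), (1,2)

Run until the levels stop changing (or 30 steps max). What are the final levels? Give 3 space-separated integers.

Step 1: flows [2->0,1->2] -> levels [3 6 5]
Step 2: flows [2->0,1->2] -> levels [4 5 5]
Step 3: flows [2->0,1=2] -> levels [5 5 4]
Step 4: flows [0->2,1->2] -> levels [4 4 6]
Step 5: flows [2->0,2->1] -> levels [5 5 4]
  -> period-2 cycle: step 5 state = step 3 state; never stabilizes
  -> state at step 30: (30-3) mod 2 = 1, same as step 4 -> [4 4 6]

Answer: 4 4 6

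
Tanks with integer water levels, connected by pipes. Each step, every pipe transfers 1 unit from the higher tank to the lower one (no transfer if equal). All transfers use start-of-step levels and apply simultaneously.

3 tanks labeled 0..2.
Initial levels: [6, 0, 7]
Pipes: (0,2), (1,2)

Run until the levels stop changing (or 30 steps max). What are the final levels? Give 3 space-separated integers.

Step 1: flows [2->0,2->1] -> levels [7 1 5]
Step 2: flows [0->2,2->1] -> levels [6 2 5]
Step 3: flows [0->2,2->1] -> levels [5 3 5]
Step 4: flows [0=2,2->1] -> levels [5 4 4]
Step 5: flows [0->2,1=2] -> levels [4 4 5]
Step 6: flows [2->0,2->1] -> levels [5 5 3]
Step 7: flows [0->2,1->2] -> levels [4 4 5]
  -> period-2 cycle: step 7 state = step 5 state; never stabilizes
  -> state at step 30: (30-5) mod 2 = 1, same as step 6 -> [5 5 3]

Answer: 5 5 3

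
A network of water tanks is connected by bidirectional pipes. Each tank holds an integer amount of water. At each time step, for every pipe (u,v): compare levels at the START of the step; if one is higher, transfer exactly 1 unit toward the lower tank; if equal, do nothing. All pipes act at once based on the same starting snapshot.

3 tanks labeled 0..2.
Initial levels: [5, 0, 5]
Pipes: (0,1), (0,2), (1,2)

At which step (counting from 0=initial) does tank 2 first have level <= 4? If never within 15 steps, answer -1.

Answer: 1

Derivation:
Step 1: flows [0->1,0=2,2->1] -> levels [4 2 4]
Tank 2 first reaches <=4 at step 1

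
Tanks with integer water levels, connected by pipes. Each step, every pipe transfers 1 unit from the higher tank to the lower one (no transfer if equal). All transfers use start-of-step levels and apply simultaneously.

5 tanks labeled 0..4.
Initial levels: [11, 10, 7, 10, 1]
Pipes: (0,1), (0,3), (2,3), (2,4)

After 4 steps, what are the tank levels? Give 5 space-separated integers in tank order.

Step 1: flows [0->1,0->3,3->2,2->4] -> levels [9 11 7 10 2]
Step 2: flows [1->0,3->0,3->2,2->4] -> levels [11 10 7 8 3]
Step 3: flows [0->1,0->3,3->2,2->4] -> levels [9 11 7 8 4]
Step 4: flows [1->0,0->3,3->2,2->4] -> levels [9 10 7 8 5]

Answer: 9 10 7 8 5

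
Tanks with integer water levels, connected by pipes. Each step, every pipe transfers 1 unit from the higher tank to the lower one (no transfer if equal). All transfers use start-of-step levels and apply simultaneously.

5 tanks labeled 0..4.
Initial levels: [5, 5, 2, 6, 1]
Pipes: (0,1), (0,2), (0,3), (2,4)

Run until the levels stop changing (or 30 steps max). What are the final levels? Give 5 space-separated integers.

Answer: 2 5 4 5 3

Derivation:
Step 1: flows [0=1,0->2,3->0,2->4] -> levels [5 5 2 5 2]
Step 2: flows [0=1,0->2,0=3,2=4] -> levels [4 5 3 5 2]
Step 3: flows [1->0,0->2,3->0,2->4] -> levels [5 4 3 4 3]
Step 4: flows [0->1,0->2,0->3,2=4] -> levels [2 5 4 5 3]
Step 5: flows [1->0,2->0,3->0,2->4] -> levels [5 4 2 4 4]
Step 6: flows [0->1,0->2,0->3,4->2] -> levels [2 5 4 5 3]
  -> period-2 cycle: step 6 state = step 4 state; never stabilizes
  -> state at step 30: (30-4) mod 2 = 0, same as step 4 -> [2 5 4 5 3]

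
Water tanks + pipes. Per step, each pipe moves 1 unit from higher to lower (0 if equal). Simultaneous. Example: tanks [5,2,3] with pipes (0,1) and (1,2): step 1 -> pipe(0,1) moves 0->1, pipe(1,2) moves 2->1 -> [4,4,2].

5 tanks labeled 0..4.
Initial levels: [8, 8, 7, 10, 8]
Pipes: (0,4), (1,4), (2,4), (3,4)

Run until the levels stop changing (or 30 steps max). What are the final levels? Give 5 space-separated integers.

Answer: 8 8 8 8 9

Derivation:
Step 1: flows [0=4,1=4,4->2,3->4] -> levels [8 8 8 9 8]
Step 2: flows [0=4,1=4,2=4,3->4] -> levels [8 8 8 8 9]
Step 3: flows [4->0,4->1,4->2,4->3] -> levels [9 9 9 9 5]
Step 4: flows [0->4,1->4,2->4,3->4] -> levels [8 8 8 8 9]
  -> period-2 cycle: step 4 state = step 2 state; never stabilizes
  -> state at step 30: (30-2) mod 2 = 0, same as step 2 -> [8 8 8 8 9]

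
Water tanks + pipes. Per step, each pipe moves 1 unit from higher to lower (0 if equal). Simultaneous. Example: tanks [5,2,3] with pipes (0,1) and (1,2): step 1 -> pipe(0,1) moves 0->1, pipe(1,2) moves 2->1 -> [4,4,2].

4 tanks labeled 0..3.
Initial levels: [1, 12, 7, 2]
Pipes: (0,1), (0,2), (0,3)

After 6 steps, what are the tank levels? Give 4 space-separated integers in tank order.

Step 1: flows [1->0,2->0,3->0] -> levels [4 11 6 1]
Step 2: flows [1->0,2->0,0->3] -> levels [5 10 5 2]
Step 3: flows [1->0,0=2,0->3] -> levels [5 9 5 3]
Step 4: flows [1->0,0=2,0->3] -> levels [5 8 5 4]
Step 5: flows [1->0,0=2,0->3] -> levels [5 7 5 5]
Step 6: flows [1->0,0=2,0=3] -> levels [6 6 5 5]

Answer: 6 6 5 5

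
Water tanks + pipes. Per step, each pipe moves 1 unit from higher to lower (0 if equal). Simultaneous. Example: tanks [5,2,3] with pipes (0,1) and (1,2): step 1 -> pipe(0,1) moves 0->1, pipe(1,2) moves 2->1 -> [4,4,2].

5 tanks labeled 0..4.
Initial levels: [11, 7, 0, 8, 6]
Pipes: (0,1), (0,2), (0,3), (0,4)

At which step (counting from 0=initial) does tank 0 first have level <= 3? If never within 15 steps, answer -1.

Step 1: flows [0->1,0->2,0->3,0->4] -> levels [7 8 1 9 7]
Step 2: flows [1->0,0->2,3->0,0=4] -> levels [8 7 2 8 7]
Step 3: flows [0->1,0->2,0=3,0->4] -> levels [5 8 3 8 8]
Step 4: flows [1->0,0->2,3->0,4->0] -> levels [7 7 4 7 7]
Step 5: flows [0=1,0->2,0=3,0=4] -> levels [6 7 5 7 7]
Step 6: flows [1->0,0->2,3->0,4->0] -> levels [8 6 6 6 6]
Step 7: flows [0->1,0->2,0->3,0->4] -> levels [4 7 7 7 7]
Step 8: flows [1->0,2->0,3->0,4->0] -> levels [8 6 6 6 6]
  -> period-2 cycle (repeats step 6); tank 0 never drops to <=3
Tank 0 never reaches <=3 within 15 steps

Answer: -1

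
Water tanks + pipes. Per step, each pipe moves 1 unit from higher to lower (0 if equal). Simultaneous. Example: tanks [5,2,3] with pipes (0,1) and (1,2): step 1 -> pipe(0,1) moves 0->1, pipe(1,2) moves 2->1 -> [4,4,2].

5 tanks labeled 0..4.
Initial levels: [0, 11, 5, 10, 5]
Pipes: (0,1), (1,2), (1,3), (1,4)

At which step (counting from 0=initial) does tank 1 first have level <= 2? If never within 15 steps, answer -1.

Step 1: flows [1->0,1->2,1->3,1->4] -> levels [1 7 6 11 6]
Step 2: flows [1->0,1->2,3->1,1->4] -> levels [2 5 7 10 7]
Step 3: flows [1->0,2->1,3->1,4->1] -> levels [3 7 6 9 6]
Step 4: flows [1->0,1->2,3->1,1->4] -> levels [4 5 7 8 7]
Step 5: flows [1->0,2->1,3->1,4->1] -> levels [5 7 6 7 6]
Step 6: flows [1->0,1->2,1=3,1->4] -> levels [6 4 7 7 7]
Step 7: flows [0->1,2->1,3->1,4->1] -> levels [5 8 6 6 6]
Step 8: flows [1->0,1->2,1->3,1->4] -> levels [6 4 7 7 7]
  -> period-2 cycle (repeats step 6); tank 1 never drops to <=2
Tank 1 never reaches <=2 within 15 steps

Answer: -1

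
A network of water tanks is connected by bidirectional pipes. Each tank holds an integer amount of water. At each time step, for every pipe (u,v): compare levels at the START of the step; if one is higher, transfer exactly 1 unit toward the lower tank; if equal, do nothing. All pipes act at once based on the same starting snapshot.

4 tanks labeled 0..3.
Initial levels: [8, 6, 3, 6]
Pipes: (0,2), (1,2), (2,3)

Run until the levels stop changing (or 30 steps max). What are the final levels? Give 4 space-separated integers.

Answer: 6 6 5 6

Derivation:
Step 1: flows [0->2,1->2,3->2] -> levels [7 5 6 5]
Step 2: flows [0->2,2->1,2->3] -> levels [6 6 5 6]
Step 3: flows [0->2,1->2,3->2] -> levels [5 5 8 5]
Step 4: flows [2->0,2->1,2->3] -> levels [6 6 5 6]
  -> period-2 cycle: step 4 state = step 2 state; never stabilizes
  -> state at step 30: (30-2) mod 2 = 0, same as step 2 -> [6 6 5 6]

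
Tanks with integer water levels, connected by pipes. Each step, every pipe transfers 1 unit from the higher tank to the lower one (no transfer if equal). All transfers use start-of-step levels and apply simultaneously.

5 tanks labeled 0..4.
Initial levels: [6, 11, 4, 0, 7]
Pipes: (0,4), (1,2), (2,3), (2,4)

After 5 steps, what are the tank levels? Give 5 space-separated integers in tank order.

Step 1: flows [4->0,1->2,2->3,4->2] -> levels [7 10 5 1 5]
Step 2: flows [0->4,1->2,2->3,2=4] -> levels [6 9 5 2 6]
Step 3: flows [0=4,1->2,2->3,4->2] -> levels [6 8 6 3 5]
Step 4: flows [0->4,1->2,2->3,2->4] -> levels [5 7 5 4 7]
Step 5: flows [4->0,1->2,2->3,4->2] -> levels [6 6 6 5 5]

Answer: 6 6 6 5 5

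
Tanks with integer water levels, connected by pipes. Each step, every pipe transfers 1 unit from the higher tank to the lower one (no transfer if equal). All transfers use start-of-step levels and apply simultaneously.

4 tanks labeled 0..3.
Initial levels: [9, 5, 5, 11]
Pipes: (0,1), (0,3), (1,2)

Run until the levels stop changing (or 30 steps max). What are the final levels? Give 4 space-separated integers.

Step 1: flows [0->1,3->0,1=2] -> levels [9 6 5 10]
Step 2: flows [0->1,3->0,1->2] -> levels [9 6 6 9]
Step 3: flows [0->1,0=3,1=2] -> levels [8 7 6 9]
Step 4: flows [0->1,3->0,1->2] -> levels [8 7 7 8]
Step 5: flows [0->1,0=3,1=2] -> levels [7 8 7 8]
Step 6: flows [1->0,3->0,1->2] -> levels [9 6 8 7]
Step 7: flows [0->1,0->3,2->1] -> levels [7 8 7 8]
  -> period-2 cycle: step 7 state = step 5 state; never stabilizes
  -> state at step 30: (30-5) mod 2 = 1, same as step 6 -> [9 6 8 7]

Answer: 9 6 8 7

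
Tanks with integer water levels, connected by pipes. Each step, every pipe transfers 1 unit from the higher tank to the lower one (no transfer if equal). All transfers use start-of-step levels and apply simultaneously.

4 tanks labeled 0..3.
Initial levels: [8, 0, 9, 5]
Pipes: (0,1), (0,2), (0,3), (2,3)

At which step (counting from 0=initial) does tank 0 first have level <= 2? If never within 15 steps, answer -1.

Answer: -1

Derivation:
Step 1: flows [0->1,2->0,0->3,2->3] -> levels [7 1 7 7]
Step 2: flows [0->1,0=2,0=3,2=3] -> levels [6 2 7 7]
Step 3: flows [0->1,2->0,3->0,2=3] -> levels [7 3 6 6]
Step 4: flows [0->1,0->2,0->3,2=3] -> levels [4 4 7 7]
Step 5: flows [0=1,2->0,3->0,2=3] -> levels [6 4 6 6]
Step 6: flows [0->1,0=2,0=3,2=3] -> levels [5 5 6 6]
Step 7: flows [0=1,2->0,3->0,2=3] -> levels [7 5 5 5]
Step 8: flows [0->1,0->2,0->3,2=3] -> levels [4 6 6 6]
Step 9: flows [1->0,2->0,3->0,2=3] -> levels [7 5 5 5]
  -> period-2 cycle (repeats step 7); tank 0 never drops to <=2
Tank 0 never reaches <=2 within 15 steps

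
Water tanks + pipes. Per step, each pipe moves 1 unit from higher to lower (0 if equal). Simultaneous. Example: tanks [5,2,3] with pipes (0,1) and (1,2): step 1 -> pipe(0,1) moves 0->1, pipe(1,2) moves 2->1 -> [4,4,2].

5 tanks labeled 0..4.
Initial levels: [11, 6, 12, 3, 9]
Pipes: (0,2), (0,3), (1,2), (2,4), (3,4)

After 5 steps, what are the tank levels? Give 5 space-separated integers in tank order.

Step 1: flows [2->0,0->3,2->1,2->4,4->3] -> levels [11 7 9 5 9]
Step 2: flows [0->2,0->3,2->1,2=4,4->3] -> levels [9 8 9 7 8]
Step 3: flows [0=2,0->3,2->1,2->4,4->3] -> levels [8 9 7 9 8]
Step 4: flows [0->2,3->0,1->2,4->2,3->4] -> levels [8 8 10 7 8]
Step 5: flows [2->0,0->3,2->1,2->4,4->3] -> levels [8 9 7 9 8]

Answer: 8 9 7 9 8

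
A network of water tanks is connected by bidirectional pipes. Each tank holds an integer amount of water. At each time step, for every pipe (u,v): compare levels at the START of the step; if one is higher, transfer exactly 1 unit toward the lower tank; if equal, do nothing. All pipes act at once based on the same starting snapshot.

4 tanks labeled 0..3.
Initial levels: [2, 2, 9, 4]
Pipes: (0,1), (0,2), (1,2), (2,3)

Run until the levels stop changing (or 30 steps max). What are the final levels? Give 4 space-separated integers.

Step 1: flows [0=1,2->0,2->1,2->3] -> levels [3 3 6 5]
Step 2: flows [0=1,2->0,2->1,2->3] -> levels [4 4 3 6]
Step 3: flows [0=1,0->2,1->2,3->2] -> levels [3 3 6 5]
  -> period-2 cycle: step 3 state = step 1 state; never stabilizes
  -> state at step 30: (30-1) mod 2 = 1, same as step 2 -> [4 4 3 6]

Answer: 4 4 3 6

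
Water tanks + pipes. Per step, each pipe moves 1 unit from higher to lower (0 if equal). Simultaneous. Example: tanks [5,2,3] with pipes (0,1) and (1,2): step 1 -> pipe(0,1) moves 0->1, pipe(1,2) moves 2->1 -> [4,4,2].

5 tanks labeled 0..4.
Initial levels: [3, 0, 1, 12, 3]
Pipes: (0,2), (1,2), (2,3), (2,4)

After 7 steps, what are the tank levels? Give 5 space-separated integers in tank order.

Answer: 4 4 2 5 4

Derivation:
Step 1: flows [0->2,2->1,3->2,4->2] -> levels [2 1 3 11 2]
Step 2: flows [2->0,2->1,3->2,2->4] -> levels [3 2 1 10 3]
Step 3: flows [0->2,1->2,3->2,4->2] -> levels [2 1 5 9 2]
Step 4: flows [2->0,2->1,3->2,2->4] -> levels [3 2 3 8 3]
Step 5: flows [0=2,2->1,3->2,2=4] -> levels [3 3 3 7 3]
Step 6: flows [0=2,1=2,3->2,2=4] -> levels [3 3 4 6 3]
Step 7: flows [2->0,2->1,3->2,2->4] -> levels [4 4 2 5 4]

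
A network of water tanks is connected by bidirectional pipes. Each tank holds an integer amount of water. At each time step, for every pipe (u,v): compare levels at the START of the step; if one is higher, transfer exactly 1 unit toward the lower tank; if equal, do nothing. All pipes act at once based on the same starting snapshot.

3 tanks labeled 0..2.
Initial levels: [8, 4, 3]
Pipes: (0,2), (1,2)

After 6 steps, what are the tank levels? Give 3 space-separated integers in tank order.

Answer: 5 5 5

Derivation:
Step 1: flows [0->2,1->2] -> levels [7 3 5]
Step 2: flows [0->2,2->1] -> levels [6 4 5]
Step 3: flows [0->2,2->1] -> levels [5 5 5]
Step 4: flows [0=2,1=2] -> levels [5 5 5]
  -> stable; steps 5..6 unchanged -> [5 5 5]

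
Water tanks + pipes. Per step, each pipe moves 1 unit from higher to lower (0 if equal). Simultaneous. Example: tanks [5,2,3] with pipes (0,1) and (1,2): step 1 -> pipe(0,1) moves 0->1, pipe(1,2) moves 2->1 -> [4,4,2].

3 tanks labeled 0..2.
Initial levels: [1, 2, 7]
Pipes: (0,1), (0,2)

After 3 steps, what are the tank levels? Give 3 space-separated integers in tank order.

Step 1: flows [1->0,2->0] -> levels [3 1 6]
Step 2: flows [0->1,2->0] -> levels [3 2 5]
Step 3: flows [0->1,2->0] -> levels [3 3 4]

Answer: 3 3 4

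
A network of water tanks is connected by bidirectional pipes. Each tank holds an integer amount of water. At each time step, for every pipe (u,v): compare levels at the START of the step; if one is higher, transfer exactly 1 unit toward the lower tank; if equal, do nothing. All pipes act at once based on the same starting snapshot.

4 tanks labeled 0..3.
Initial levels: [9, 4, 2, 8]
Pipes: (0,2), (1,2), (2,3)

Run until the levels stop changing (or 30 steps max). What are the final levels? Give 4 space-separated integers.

Answer: 6 6 5 6

Derivation:
Step 1: flows [0->2,1->2,3->2] -> levels [8 3 5 7]
Step 2: flows [0->2,2->1,3->2] -> levels [7 4 6 6]
Step 3: flows [0->2,2->1,2=3] -> levels [6 5 6 6]
Step 4: flows [0=2,2->1,2=3] -> levels [6 6 5 6]
Step 5: flows [0->2,1->2,3->2] -> levels [5 5 8 5]
Step 6: flows [2->0,2->1,2->3] -> levels [6 6 5 6]
  -> period-2 cycle: step 6 state = step 4 state; never stabilizes
  -> state at step 30: (30-4) mod 2 = 0, same as step 4 -> [6 6 5 6]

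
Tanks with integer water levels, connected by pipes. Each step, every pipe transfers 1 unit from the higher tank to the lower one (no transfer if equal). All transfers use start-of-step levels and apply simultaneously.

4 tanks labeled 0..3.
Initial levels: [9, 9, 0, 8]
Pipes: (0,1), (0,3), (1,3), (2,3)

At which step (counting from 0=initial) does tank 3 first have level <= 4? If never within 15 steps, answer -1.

Step 1: flows [0=1,0->3,1->3,3->2] -> levels [8 8 1 9]
Step 2: flows [0=1,3->0,3->1,3->2] -> levels [9 9 2 6]
Step 3: flows [0=1,0->3,1->3,3->2] -> levels [8 8 3 7]
Step 4: flows [0=1,0->3,1->3,3->2] -> levels [7 7 4 8]
Step 5: flows [0=1,3->0,3->1,3->2] -> levels [8 8 5 5]
Step 6: flows [0=1,0->3,1->3,2=3] -> levels [7 7 5 7]
Step 7: flows [0=1,0=3,1=3,3->2] -> levels [7 7 6 6]
Step 8: flows [0=1,0->3,1->3,2=3] -> levels [6 6 6 8]
Step 9: flows [0=1,3->0,3->1,3->2] -> levels [7 7 7 5]
Step 10: flows [0=1,0->3,1->3,2->3] -> levels [6 6 6 8]
  -> period-2 cycle (repeats step 8); tank 3 never drops to <=4
Tank 3 never reaches <=4 within 15 steps

Answer: -1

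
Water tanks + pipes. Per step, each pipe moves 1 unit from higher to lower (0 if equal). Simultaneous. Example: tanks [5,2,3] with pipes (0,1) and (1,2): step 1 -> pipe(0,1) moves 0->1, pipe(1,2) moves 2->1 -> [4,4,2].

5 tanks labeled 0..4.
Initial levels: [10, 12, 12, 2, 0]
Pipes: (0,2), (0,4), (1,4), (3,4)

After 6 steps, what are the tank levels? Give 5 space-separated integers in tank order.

Answer: 8 7 8 6 7

Derivation:
Step 1: flows [2->0,0->4,1->4,3->4] -> levels [10 11 11 1 3]
Step 2: flows [2->0,0->4,1->4,4->3] -> levels [10 10 10 2 4]
Step 3: flows [0=2,0->4,1->4,4->3] -> levels [9 9 10 3 5]
Step 4: flows [2->0,0->4,1->4,4->3] -> levels [9 8 9 4 6]
Step 5: flows [0=2,0->4,1->4,4->3] -> levels [8 7 9 5 7]
Step 6: flows [2->0,0->4,1=4,4->3] -> levels [8 7 8 6 7]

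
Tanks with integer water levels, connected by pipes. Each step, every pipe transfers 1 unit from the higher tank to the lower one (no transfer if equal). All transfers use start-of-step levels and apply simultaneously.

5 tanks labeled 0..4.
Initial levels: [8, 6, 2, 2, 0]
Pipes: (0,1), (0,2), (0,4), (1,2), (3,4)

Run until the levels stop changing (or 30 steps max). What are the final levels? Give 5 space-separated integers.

Step 1: flows [0->1,0->2,0->4,1->2,3->4] -> levels [5 6 4 1 2]
Step 2: flows [1->0,0->2,0->4,1->2,4->3] -> levels [4 4 6 2 2]
Step 3: flows [0=1,2->0,0->4,2->1,3=4] -> levels [4 5 4 2 3]
Step 4: flows [1->0,0=2,0->4,1->2,4->3] -> levels [4 3 5 3 3]
Step 5: flows [0->1,2->0,0->4,2->1,3=4] -> levels [3 5 3 3 4]
Step 6: flows [1->0,0=2,4->0,1->2,4->3] -> levels [5 3 4 4 2]
Step 7: flows [0->1,0->2,0->4,2->1,3->4] -> levels [2 5 4 3 4]
Step 8: flows [1->0,2->0,4->0,1->2,4->3] -> levels [5 3 4 4 2]
  -> period-2 cycle: step 8 state = step 6 state; never stabilizes
  -> state at step 30: (30-6) mod 2 = 0, same as step 6 -> [5 3 4 4 2]

Answer: 5 3 4 4 2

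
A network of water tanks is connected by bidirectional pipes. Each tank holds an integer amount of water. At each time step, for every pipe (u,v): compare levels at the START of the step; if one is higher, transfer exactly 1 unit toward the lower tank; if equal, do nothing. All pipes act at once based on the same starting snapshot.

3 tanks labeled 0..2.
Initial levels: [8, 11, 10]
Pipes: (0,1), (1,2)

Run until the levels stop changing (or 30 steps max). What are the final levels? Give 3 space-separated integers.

Answer: 9 11 9

Derivation:
Step 1: flows [1->0,1->2] -> levels [9 9 11]
Step 2: flows [0=1,2->1] -> levels [9 10 10]
Step 3: flows [1->0,1=2] -> levels [10 9 10]
Step 4: flows [0->1,2->1] -> levels [9 11 9]
Step 5: flows [1->0,1->2] -> levels [10 9 10]
  -> period-2 cycle: step 5 state = step 3 state; never stabilizes
  -> state at step 30: (30-3) mod 2 = 1, same as step 4 -> [9 11 9]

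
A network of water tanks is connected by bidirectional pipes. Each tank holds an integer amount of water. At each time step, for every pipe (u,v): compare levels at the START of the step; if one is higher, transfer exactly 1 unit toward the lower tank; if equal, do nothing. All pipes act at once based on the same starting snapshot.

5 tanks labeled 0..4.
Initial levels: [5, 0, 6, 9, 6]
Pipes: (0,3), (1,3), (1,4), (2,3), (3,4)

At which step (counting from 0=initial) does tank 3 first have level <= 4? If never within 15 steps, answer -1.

Answer: 3

Derivation:
Step 1: flows [3->0,3->1,4->1,3->2,3->4] -> levels [6 2 7 5 6]
Step 2: flows [0->3,3->1,4->1,2->3,4->3] -> levels [5 4 6 7 4]
Step 3: flows [3->0,3->1,1=4,3->2,3->4] -> levels [6 5 7 3 5]
Tank 3 first reaches <=4 at step 3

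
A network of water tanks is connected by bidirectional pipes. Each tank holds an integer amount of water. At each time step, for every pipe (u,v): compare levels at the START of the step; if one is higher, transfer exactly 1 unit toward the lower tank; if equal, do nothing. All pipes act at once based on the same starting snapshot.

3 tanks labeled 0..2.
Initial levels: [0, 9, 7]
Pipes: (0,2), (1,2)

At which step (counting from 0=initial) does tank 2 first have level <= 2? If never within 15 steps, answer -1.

Step 1: flows [2->0,1->2] -> levels [1 8 7]
Step 2: flows [2->0,1->2] -> levels [2 7 7]
Step 3: flows [2->0,1=2] -> levels [3 7 6]
Step 4: flows [2->0,1->2] -> levels [4 6 6]
Step 5: flows [2->0,1=2] -> levels [5 6 5]
Step 6: flows [0=2,1->2] -> levels [5 5 6]
Step 7: flows [2->0,2->1] -> levels [6 6 4]
Step 8: flows [0->2,1->2] -> levels [5 5 6]
  -> period-2 cycle (repeats step 6); tank 2 never drops to <=2
Tank 2 never reaches <=2 within 15 steps

Answer: -1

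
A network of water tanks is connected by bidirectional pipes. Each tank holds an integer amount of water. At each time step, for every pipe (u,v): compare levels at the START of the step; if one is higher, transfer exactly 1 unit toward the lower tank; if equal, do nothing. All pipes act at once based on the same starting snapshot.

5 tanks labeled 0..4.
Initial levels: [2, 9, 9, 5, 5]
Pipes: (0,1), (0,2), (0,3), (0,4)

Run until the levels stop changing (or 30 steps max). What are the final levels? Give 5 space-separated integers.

Answer: 6 6 6 6 6

Derivation:
Step 1: flows [1->0,2->0,3->0,4->0] -> levels [6 8 8 4 4]
Step 2: flows [1->0,2->0,0->3,0->4] -> levels [6 7 7 5 5]
Step 3: flows [1->0,2->0,0->3,0->4] -> levels [6 6 6 6 6]
Step 4: flows [0=1,0=2,0=3,0=4] -> levels [6 6 6 6 6]
  -> stable (no change)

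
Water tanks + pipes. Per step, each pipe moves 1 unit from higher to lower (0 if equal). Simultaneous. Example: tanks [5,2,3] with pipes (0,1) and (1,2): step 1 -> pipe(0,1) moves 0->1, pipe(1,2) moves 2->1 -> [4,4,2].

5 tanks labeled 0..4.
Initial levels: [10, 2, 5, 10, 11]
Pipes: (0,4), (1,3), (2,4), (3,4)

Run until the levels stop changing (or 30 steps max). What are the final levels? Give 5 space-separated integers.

Step 1: flows [4->0,3->1,4->2,4->3] -> levels [11 3 6 10 8]
Step 2: flows [0->4,3->1,4->2,3->4] -> levels [10 4 7 8 9]
Step 3: flows [0->4,3->1,4->2,4->3] -> levels [9 5 8 8 8]
Step 4: flows [0->4,3->1,2=4,3=4] -> levels [8 6 8 7 9]
Step 5: flows [4->0,3->1,4->2,4->3] -> levels [9 7 9 7 6]
Step 6: flows [0->4,1=3,2->4,3->4] -> levels [8 7 8 6 9]
Step 7: flows [4->0,1->3,4->2,4->3] -> levels [9 6 9 8 6]
Step 8: flows [0->4,3->1,2->4,3->4] -> levels [8 7 8 6 9]
  -> period-2 cycle: step 8 state = step 6 state; never stabilizes
  -> state at step 30: (30-6) mod 2 = 0, same as step 6 -> [8 7 8 6 9]

Answer: 8 7 8 6 9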